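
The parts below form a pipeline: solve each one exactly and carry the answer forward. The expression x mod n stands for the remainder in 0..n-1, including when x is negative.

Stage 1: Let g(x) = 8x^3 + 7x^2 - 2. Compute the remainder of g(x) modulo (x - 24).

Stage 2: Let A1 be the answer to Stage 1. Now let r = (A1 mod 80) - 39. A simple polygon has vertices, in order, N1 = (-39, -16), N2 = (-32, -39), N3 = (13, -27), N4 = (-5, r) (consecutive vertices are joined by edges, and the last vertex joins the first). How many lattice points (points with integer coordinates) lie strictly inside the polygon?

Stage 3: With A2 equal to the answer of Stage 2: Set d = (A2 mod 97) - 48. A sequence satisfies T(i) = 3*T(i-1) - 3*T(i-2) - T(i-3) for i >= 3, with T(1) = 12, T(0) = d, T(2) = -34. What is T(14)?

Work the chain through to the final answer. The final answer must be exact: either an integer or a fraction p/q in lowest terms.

Stage 1: remainder = value at the root: 8*(24)^3 + 7*(24)^2 - 2 = (110592) + (4032) + (-2) = 114622; answer 114622
Stage 2: A1 = 114622; r = 23; cross terms: (-39*-39 - -32*-16)=1009, (-32*-27 - 13*-39)=1371, (13*23 - -5*-27)=164, (-5*-16 - -39*23)=977; twice the area = |3521| = 3521; area = 3521/2; boundary points = 1 + 3 + 2 + 1 = 7; strictly interior points = area - boundary/2 + 1 = 1758; answer 1758
Stage 3: A2 = 1758; d = -36; T(3) = 3*(-34) - 3*(12) - 1*(-36) = -102; iterating: T(3)=-102, T(4)=-216, T(5)=-308, T(6)=-174, T(7)=618, T(8)=2684, T(9)=6372, T(10)=10446, T(11)=9538, T(12)=-9096, T(13)=-66348, T(14)=-181294; answer -181294

-181294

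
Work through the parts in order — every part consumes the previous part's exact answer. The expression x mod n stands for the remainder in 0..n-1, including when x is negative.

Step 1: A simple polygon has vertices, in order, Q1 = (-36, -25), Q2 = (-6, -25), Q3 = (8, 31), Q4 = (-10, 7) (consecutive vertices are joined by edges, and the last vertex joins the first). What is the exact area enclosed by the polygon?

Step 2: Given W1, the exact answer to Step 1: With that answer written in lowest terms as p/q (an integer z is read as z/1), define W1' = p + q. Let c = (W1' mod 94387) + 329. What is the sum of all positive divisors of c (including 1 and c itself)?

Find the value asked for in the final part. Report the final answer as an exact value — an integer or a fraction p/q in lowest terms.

2304

Step 1: cross terms: (-36*-25 - -6*-25)=750, (-6*31 - 8*-25)=14, (8*7 - -10*31)=366, (-10*-25 - -36*7)=502; twice the area = |1632| = 1632; area = 816; answer 816
Step 2: W1 = 816; threaded value p + q = 817; c = 1146; 1146 = 2 * 3 * 191; sigma = (1 + 2) * (1 + 3) * (1 + 191) = 3 * 4 * 192 = 2304; answer 2304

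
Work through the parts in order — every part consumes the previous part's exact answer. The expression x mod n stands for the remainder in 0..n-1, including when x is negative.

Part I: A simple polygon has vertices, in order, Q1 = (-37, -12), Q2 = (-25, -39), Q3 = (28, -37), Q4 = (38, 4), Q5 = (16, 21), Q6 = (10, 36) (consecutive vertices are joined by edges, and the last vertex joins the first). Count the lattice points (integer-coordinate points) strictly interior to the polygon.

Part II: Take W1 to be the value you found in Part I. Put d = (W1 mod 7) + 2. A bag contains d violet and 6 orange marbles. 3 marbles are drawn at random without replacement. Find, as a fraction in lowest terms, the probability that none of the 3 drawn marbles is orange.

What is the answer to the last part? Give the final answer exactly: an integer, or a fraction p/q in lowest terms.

35/286

Part I: cross terms: (-37*-39 - -25*-12)=1143, (-25*-37 - 28*-39)=2017, (28*4 - 38*-37)=1518, (38*21 - 16*4)=734, (16*36 - 10*21)=366, (10*-12 - -37*36)=1212; twice the area = |6990| = 6990; area = 3495; boundary points = 3 + 1 + 1 + 1 + 3 + 1 = 10; strictly interior points = area - boundary/2 + 1 = 3491; answer 3491
Part II: W1 = 3491; d = 7; total draws C(13,3) = 286; favorable C(7,3) = 35; P = 35/286; answer 35/286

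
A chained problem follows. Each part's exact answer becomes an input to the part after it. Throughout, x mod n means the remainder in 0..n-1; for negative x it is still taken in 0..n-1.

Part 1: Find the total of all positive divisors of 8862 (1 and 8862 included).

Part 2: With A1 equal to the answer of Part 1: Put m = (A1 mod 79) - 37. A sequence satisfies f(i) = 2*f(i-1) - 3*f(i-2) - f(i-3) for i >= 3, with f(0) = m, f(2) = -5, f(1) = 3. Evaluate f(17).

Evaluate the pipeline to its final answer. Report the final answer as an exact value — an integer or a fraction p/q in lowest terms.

-264255

Part 1: 8862 = 2 * 3 * 7 * 211; sigma = (1 + 2) * (1 + 3) * (1 + 7) * (1 + 211) = 3 * 4 * 8 * 212 = 20352; answer 20352
Part 2: A1 = 20352; m = 12; f(3) = 2*(-5) - 3*(3) - 1*(12) = -31; iterating: f(3)=-31, f(4)=-50, f(5)=-2, f(6)=177, f(7)=410, f(8)=291, f(9)=-825, f(10)=-2933, f(11)=-3682, f(12)=2260, f(13)=18499, f(14)=33900, f(15)=10043, f(16)=-100113, f(17)=-264255; answer -264255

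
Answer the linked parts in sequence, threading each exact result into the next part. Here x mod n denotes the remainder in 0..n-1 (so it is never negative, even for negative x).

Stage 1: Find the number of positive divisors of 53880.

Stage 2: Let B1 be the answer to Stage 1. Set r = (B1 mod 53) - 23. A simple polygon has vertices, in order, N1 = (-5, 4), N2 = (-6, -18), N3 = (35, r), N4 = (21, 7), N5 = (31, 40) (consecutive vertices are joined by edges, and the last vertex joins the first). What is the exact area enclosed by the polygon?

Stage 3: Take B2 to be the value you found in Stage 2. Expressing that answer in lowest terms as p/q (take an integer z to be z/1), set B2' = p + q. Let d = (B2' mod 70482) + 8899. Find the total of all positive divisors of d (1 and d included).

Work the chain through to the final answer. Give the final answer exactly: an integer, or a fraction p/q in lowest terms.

15894

Stage 1: 53880 = 2^3 * 3 * 5 * 449; number of divisors = (3+1) * (1+1) * (1+1) * (1+1) = 32; answer 32
Stage 2: B1 = 32; r = 9; cross terms: (-5*-18 - -6*4)=114, (-6*9 - 35*-18)=576, (35*7 - 21*9)=56, (21*40 - 31*7)=623, (31*4 - -5*40)=324; twice the area = |1693| = 1693; area = 1693/2; answer 1693/2
Stage 3: B2 = 1693/2; threaded value p + q = 1695; d = 10594; 10594 = 2 * 5297; sigma = (1 + 2) * (1 + 5297) = 3 * 5298 = 15894; answer 15894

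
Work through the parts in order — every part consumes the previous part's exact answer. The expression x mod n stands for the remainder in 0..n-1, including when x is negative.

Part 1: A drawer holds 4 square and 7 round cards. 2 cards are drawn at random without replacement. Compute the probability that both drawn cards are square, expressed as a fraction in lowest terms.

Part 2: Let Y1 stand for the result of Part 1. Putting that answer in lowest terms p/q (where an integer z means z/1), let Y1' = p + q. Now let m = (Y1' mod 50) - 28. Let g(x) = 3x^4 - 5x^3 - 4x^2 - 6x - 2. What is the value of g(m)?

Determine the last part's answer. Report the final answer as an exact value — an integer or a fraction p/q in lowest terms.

Part 1: total draws C(11,2) = 55; favorable C(4,2) = 6; P = 6/55; answer 6/55
Part 2: Y1 = 6/55; threaded value p + q = 61; m = -17; 3*(-17)^4 - 5*(-17)^3 - 4*(-17)^2 - 6*(-17)^1 - 2 = (250563) + (24565) + (-1156) + (102) + (-2) = 274072; answer 274072

274072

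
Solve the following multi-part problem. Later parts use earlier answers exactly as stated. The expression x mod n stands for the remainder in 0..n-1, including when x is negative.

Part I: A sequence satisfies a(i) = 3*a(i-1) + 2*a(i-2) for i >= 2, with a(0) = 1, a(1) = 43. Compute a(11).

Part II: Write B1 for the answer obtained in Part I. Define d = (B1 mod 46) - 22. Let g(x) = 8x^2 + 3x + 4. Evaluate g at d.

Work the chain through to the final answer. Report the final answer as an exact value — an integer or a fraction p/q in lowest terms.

Part I: a(2) = 3*(43) + 2*(1) = 131; iterating: a(2)=131, a(3)=479, a(4)=1699, a(5)=6055, a(6)=21563, a(7)=76799, a(8)=273523, a(9)=974167, a(10)=3469547, a(11)=12356975; answer 12356975
Part II: B1 = 12356975; d = 19; 8*(19)^2 + 3*(19)^1 + 4 = (2888) + (57) + (4) = 2949; answer 2949

2949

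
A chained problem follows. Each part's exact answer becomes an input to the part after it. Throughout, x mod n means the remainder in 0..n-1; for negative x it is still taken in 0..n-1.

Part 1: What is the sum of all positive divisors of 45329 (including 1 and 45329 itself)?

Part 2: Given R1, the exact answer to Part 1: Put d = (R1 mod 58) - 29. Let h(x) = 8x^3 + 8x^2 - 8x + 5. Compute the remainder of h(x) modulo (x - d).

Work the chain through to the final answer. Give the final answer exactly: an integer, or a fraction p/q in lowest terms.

Part 1: 45329 is prime, so its only divisors are 1 and 45329; sigma = 1 + 45329 = 45330; answer 45330
Part 2: R1 = 45330; d = 3; remainder = value at the root: 8*(3)^3 + 8*(3)^2 - 8*(3)^1 + 5 = (216) + (72) + (-24) + (5) = 269; answer 269

269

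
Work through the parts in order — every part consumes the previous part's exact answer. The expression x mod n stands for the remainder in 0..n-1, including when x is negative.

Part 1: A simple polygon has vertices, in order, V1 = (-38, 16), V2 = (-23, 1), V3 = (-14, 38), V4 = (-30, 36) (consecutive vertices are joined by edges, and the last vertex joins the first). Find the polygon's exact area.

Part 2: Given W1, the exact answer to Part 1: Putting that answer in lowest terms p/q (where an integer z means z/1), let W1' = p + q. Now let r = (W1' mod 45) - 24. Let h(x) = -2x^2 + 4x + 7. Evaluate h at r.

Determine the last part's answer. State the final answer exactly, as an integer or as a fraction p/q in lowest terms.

Part 1: cross terms: (-38*1 - -23*16)=330, (-23*38 - -14*1)=-860, (-14*36 - -30*38)=636, (-30*16 - -38*36)=888; twice the area = |994| = 994; area = 497; answer 497
Part 2: W1 = 497; threaded value p + q = 498; r = -21; -2*(-21)^2 + 4*(-21)^1 + 7 = (-882) + (-84) + (7) = -959; answer -959

-959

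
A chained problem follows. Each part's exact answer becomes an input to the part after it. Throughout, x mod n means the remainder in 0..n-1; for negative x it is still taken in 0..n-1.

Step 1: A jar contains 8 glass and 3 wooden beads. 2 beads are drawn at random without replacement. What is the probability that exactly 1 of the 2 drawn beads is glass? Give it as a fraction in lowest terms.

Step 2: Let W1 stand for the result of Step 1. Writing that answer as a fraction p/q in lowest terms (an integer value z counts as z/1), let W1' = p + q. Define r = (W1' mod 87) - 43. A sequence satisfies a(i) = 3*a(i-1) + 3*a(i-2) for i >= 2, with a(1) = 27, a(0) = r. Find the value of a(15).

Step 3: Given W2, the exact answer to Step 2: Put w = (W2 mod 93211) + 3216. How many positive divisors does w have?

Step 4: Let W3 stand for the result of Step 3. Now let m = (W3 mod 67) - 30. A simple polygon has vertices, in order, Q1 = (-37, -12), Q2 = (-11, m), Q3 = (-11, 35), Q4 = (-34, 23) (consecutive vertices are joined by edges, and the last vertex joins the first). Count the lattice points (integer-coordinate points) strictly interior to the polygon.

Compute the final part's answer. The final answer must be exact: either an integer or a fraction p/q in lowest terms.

1096

Step 1: total draws C(11,2) = 55; favorable C(8,1)*C(3,1) = 24; P = 24/55; answer 24/55
Step 2: W1 = 24/55; threaded value p + q = 79; r = 36; a(2) = 3*(27) + 3*(36) = 189; iterating: a(2)=189, a(3)=648, a(4)=2511, a(5)=9477, a(6)=35964, a(7)=136323, a(8)=516861, a(9)=1959552, a(10)=7429239, a(11)=28166373, a(12)=106786836, a(13)=404859627, a(14)=1534939389, a(15)=5819397048; answer 5819397048
Step 3: W2 = 5819397048; w = 51112; 51112 = 2^3 * 6389; number of divisors = (3+1) * (1+1) = 8; answer 8
Step 4: W3 = 8; m = -22; cross terms: (-37*-22 - -11*-12)=682, (-11*35 - -11*-22)=-627, (-11*23 - -34*35)=937, (-34*-12 - -37*23)=1259; twice the area = |2251| = 2251; area = 2251/2; boundary points = 2 + 57 + 1 + 1 = 61; strictly interior points = area - boundary/2 + 1 = 1096; answer 1096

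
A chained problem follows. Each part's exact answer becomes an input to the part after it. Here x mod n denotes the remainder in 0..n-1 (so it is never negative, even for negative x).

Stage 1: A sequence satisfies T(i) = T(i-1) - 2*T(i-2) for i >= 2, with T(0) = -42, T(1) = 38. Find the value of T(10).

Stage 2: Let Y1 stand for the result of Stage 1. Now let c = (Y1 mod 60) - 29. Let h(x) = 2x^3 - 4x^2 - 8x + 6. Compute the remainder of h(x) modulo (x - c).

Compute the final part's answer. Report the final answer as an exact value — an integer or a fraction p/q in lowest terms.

-7524

Stage 1: T(2) = 1*(38) - 2*(-42) = 122; iterating: T(2)=122, T(3)=46, T(4)=-198, T(5)=-290, T(6)=106, T(7)=686, T(8)=474, T(9)=-898, T(10)=-1846; answer -1846
Stage 2: Y1 = -1846; c = -15; remainder = value at the root: 2*(-15)^3 - 4*(-15)^2 - 8*(-15)^1 + 6 = (-6750) + (-900) + (120) + (6) = -7524; answer -7524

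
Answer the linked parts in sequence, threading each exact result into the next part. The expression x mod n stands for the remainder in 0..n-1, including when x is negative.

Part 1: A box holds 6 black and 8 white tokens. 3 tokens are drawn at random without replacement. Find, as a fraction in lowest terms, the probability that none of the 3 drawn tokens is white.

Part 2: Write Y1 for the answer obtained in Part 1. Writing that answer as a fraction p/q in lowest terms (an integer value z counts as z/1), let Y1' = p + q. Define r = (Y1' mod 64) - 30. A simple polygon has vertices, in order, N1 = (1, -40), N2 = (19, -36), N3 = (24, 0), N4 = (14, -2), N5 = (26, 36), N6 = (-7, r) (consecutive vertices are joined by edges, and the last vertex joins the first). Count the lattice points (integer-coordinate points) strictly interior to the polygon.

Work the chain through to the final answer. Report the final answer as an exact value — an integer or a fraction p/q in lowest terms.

1335

Part 1: total draws C(14,3) = 364; favorable C(6,3) = 20; P = 5/91; answer 5/91
Part 2: Y1 = 5/91; threaded value p + q = 96; r = 2; cross terms: (1*-36 - 19*-40)=724, (19*0 - 24*-36)=864, (24*-2 - 14*0)=-48, (14*36 - 26*-2)=556, (26*2 - -7*36)=304, (-7*-40 - 1*2)=278; twice the area = |2678| = 2678; area = 1339; boundary points = 2 + 1 + 2 + 2 + 1 + 2 = 10; strictly interior points = area - boundary/2 + 1 = 1335; answer 1335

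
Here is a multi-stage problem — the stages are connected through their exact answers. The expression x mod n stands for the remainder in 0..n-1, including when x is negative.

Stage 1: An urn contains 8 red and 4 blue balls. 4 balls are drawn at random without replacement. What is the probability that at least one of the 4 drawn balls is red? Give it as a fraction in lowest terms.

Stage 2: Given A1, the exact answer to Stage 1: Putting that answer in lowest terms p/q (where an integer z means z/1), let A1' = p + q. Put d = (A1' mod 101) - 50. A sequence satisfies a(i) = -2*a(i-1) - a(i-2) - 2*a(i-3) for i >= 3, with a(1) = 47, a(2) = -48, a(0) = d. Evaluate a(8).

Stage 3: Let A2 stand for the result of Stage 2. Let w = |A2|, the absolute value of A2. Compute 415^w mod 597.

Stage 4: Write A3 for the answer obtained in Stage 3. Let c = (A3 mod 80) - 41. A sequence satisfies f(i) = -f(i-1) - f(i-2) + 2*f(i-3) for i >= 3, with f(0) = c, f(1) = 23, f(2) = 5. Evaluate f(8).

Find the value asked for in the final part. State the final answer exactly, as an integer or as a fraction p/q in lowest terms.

-151

Stage 1: total draws C(12,4) = 495; complement C(4,4) = 1; favorable 495 - 1 = 494; P = 494/495; answer 494/495
Stage 2: A1 = 494/495; threaded value p + q = 989; d = 30; a(3) = -2*(-48) - 1*(47) - 2*(30) = -11; iterating: a(3)=-11, a(4)=-24, a(5)=155, a(6)=-264, a(7)=421, a(8)=-888; answer -888
Stage 3: A2 = -888; w = 888; squarings mod 597: 415^1=415, 415^2=289, 415^4=538, 415^8=496, 415^16=52, 415^32=316, 415^64=157, 415^128=172, 415^256=331, 415^512=310; 415^888 = 415^8 * 415^16 * 415^32 * 415^64 * 415^256 * 415^512 = 61 (mod 597); answer 61
Stage 4: A3 = 61; c = 20; f(3) = -1*(5) - 1*(23) + 2*(20) = 12; iterating: f(3)=12, f(4)=29, f(5)=-31, f(6)=26, f(7)=63, f(8)=-151; answer -151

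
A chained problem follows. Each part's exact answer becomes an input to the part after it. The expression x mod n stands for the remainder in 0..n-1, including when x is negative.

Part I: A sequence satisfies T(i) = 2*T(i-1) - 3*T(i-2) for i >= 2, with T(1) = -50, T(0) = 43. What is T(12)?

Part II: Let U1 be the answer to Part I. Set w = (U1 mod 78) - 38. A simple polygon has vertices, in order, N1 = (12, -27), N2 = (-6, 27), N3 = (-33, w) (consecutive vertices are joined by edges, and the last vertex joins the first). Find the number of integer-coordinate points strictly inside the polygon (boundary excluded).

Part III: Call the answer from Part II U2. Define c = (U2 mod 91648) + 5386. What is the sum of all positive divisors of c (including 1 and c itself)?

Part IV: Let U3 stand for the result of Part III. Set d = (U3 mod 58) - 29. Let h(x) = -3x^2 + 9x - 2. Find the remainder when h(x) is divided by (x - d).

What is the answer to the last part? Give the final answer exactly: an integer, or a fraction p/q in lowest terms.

-2786

Part I: T(2) = 2*(-50) - 3*(43) = -229; iterating: T(2)=-229, T(3)=-308, T(4)=71, T(5)=1066, T(6)=1919, T(7)=640, T(8)=-4477, T(9)=-10874, T(10)=-8317, T(11)=15988, T(12)=56927; answer 56927
Part II: U1 = 56927; w = 27; cross terms: (12*27 - -6*-27)=162, (-6*27 - -33*27)=729, (-33*-27 - 12*27)=567; twice the area = |1458| = 1458; area = 729; boundary points = 18 + 27 + 9 = 54; strictly interior points = area - boundary/2 + 1 = 703; answer 703
Part III: U2 = 703; c = 6089; 6089 is prime, so its only divisors are 1 and 6089; sigma = 1 + 6089 = 6090; answer 6090
Part IV: U3 = 6090; d = -29; remainder = value at the root: -3*(-29)^2 + 9*(-29)^1 - 2 = (-2523) + (-261) + (-2) = -2786; answer -2786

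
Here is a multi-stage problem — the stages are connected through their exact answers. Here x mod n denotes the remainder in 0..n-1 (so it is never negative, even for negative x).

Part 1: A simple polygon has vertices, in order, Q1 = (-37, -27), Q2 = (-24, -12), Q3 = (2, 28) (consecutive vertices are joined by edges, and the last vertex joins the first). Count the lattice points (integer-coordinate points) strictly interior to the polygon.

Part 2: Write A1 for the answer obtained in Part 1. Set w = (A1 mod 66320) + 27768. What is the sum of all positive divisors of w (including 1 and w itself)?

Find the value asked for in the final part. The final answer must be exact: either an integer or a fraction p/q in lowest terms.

Part 1: cross terms: (-37*-12 - -24*-27)=-204, (-24*28 - 2*-12)=-648, (2*-27 - -37*28)=982; twice the area = |130| = 130; area = 65; boundary points = 1 + 2 + 1 = 4; strictly interior points = area - boundary/2 + 1 = 64; answer 64
Part 2: A1 = 64; w = 27832; 27832 = 2^3 * 7^2 * 71; sigma = (1 + 2 + 4 + 8) * (1 + 7 + 49) * (1 + 71) = 15 * 57 * 72 = 61560; answer 61560

61560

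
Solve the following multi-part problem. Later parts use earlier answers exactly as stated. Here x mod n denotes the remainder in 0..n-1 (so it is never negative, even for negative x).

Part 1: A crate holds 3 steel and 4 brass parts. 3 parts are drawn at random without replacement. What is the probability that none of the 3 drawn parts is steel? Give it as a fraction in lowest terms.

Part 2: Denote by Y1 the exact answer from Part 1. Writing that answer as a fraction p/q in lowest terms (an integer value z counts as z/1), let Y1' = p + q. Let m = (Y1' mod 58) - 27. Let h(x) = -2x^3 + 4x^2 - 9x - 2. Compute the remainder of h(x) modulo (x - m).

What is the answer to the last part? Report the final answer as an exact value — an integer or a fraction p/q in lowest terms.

-2990

Part 1: total draws C(7,3) = 35; favorable C(4,3) = 4; P = 4/35; answer 4/35
Part 2: Y1 = 4/35; threaded value p + q = 39; m = 12; remainder = value at the root: -2*(12)^3 + 4*(12)^2 - 9*(12)^1 - 2 = (-3456) + (576) + (-108) + (-2) = -2990; answer -2990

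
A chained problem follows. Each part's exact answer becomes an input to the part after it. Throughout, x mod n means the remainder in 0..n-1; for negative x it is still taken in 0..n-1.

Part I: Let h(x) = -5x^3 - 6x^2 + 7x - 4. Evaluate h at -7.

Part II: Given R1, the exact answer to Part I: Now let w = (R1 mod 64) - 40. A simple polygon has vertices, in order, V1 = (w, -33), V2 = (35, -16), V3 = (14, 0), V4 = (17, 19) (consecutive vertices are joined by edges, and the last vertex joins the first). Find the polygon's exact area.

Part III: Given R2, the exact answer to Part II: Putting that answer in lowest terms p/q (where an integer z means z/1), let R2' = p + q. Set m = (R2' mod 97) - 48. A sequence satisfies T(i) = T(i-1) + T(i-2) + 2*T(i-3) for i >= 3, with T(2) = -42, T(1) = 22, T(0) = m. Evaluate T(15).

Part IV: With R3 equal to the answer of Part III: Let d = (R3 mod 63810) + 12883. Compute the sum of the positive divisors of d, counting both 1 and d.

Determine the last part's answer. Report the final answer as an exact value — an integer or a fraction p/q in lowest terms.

Part I: -5*(-7)^3 - 6*(-7)^2 + 7*(-7)^1 - 4 = (1715) + (-294) + (-49) + (-4) = 1368; answer 1368
Part II: R1 = 1368; w = -16; cross terms: (-16*-16 - 35*-33)=1411, (35*0 - 14*-16)=224, (14*19 - 17*0)=266, (17*-33 - -16*19)=-257; twice the area = |1644| = 1644; area = 822; answer 822
Part III: R2 = 822; threaded value p + q = 823; m = -1; T(3) = 1*(-42) + 1*(22) + 2*(-1) = -22; iterating: T(3)=-22, T(4)=-20, T(5)=-126, T(6)=-190, T(7)=-356, T(8)=-798, T(9)=-1534, T(10)=-3044, T(11)=-6174, T(12)=-12286, T(13)=-24548, T(14)=-49182, T(15)=-98302; answer -98302
Part IV: R3 = -98302; d = 42201; 42201 = 3^4 * 521; sigma = (1 + 3 + 9 + 27 + 81) * (1 + 521) = 121 * 522 = 63162; answer 63162

63162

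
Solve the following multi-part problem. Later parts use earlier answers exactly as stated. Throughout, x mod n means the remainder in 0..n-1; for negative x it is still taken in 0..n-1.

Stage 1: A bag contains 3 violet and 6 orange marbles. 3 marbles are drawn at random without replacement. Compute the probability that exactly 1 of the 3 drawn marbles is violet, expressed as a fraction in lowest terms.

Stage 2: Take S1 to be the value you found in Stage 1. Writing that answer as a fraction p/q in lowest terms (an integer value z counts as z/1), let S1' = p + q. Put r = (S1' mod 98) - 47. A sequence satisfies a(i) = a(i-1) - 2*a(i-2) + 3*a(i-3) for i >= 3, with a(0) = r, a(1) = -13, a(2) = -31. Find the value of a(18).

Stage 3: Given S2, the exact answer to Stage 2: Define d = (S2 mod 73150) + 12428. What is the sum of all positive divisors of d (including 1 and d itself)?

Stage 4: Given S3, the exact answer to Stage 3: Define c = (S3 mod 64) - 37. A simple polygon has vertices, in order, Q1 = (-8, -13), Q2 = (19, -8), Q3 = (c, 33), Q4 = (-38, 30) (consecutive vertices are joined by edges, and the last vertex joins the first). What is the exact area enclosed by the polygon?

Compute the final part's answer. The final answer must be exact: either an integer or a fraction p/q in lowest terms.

1672

Stage 1: total draws C(9,3) = 84; favorable C(3,1)*C(6,2) = 45; P = 15/28; answer 15/28
Stage 2: S1 = 15/28; threaded value p + q = 43; r = -4; a(3) = 1*(-31) - 2*(-13) + 3*(-4) = -17; iterating: a(3)=-17, a(4)=6, a(5)=-53, a(6)=-116, a(7)=8, a(8)=81, a(9)=-283, a(10)=-421, a(11)=388, a(12)=381, a(13)=-1658, a(14)=-1256, a(15)=3203, a(16)=741, a(17)=-9433, a(18)=-1306; answer -1306
Stage 3: S2 = -1306; d = 84272; 84272 = 2^4 * 23 * 229; sigma = (1 + 2 + 4 + 8 + 16) * (1 + 23) * (1 + 229) = 31 * 24 * 230 = 171120; answer 171120
Stage 4: S3 = 171120; c = 11; cross terms: (-8*-8 - 19*-13)=311, (19*33 - 11*-8)=715, (11*30 - -38*33)=1584, (-38*-13 - -8*30)=734; twice the area = |3344| = 3344; area = 1672; answer 1672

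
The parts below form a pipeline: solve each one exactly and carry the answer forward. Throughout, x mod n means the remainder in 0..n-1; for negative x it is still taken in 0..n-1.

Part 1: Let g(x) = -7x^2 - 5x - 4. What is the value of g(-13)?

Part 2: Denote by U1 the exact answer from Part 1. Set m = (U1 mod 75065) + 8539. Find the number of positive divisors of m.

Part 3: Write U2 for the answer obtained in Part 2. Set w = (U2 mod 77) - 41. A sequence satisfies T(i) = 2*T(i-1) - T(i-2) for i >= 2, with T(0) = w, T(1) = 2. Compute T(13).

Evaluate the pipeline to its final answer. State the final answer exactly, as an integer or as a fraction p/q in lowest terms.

Part 1: -7*(-13)^2 - 5*(-13)^1 - 4 = (-1183) + (65) + (-4) = -1122; answer -1122
Part 2: U1 = -1122; m = 82482; 82482 = 2 * 3 * 59 * 233; number of divisors = (1+1) * (1+1) * (1+1) * (1+1) = 16; answer 16
Part 3: U2 = 16; w = -25; T(2) = 2*(2) - 1*(-25) = 29; iterating: T(2)=29, T(3)=56, T(4)=83, T(5)=110, T(6)=137, T(7)=164, T(8)=191, T(9)=218, T(10)=245, T(11)=272, T(12)=299, T(13)=326; answer 326

326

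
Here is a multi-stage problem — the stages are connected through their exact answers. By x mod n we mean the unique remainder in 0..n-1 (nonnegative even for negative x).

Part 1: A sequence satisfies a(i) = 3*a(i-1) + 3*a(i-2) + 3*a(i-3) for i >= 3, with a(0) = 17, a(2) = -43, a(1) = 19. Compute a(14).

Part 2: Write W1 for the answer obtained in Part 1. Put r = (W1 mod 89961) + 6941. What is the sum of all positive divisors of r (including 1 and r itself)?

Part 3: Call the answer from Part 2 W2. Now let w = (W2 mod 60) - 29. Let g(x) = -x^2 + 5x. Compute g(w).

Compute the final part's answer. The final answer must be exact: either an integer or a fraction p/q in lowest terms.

-266

Part 1: a(3) = 3*(-43) + 3*(19) + 3*(17) = -21; iterating: a(3)=-21, a(4)=-135, a(5)=-597, a(6)=-2259, a(7)=-8973, a(8)=-35487, a(9)=-140157, a(10)=-553851, a(11)=-2188485, a(12)=-8647479, a(13)=-34169445, a(14)=-135016227; answer -135016227
Part 2: W1 = -135016227; r = 22175; 22175 = 5^2 * 887; sigma = (1 + 5 + 25) * (1 + 887) = 31 * 888 = 27528; answer 27528
Part 3: W2 = 27528; w = 19; -1*(19)^2 + 5*(19)^1 = (-361) + (95) = -266; answer -266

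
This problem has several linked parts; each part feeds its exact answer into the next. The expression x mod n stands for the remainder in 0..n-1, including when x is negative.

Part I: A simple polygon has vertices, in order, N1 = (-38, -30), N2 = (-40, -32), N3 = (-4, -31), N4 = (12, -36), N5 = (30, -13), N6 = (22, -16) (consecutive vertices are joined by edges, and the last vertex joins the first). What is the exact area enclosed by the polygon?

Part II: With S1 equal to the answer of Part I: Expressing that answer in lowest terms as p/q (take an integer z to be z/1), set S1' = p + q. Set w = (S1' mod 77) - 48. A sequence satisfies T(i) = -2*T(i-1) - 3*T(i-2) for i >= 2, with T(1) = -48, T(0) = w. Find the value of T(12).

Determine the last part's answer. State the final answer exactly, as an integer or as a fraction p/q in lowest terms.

Part I: cross terms: (-38*-32 - -40*-30)=16, (-40*-31 - -4*-32)=1112, (-4*-36 - 12*-31)=516, (12*-13 - 30*-36)=924, (30*-16 - 22*-13)=-194, (22*-30 - -38*-16)=-1268; twice the area = |1106| = 1106; area = 553; answer 553
Part II: S1 = 553; threaded value p + q = 554; w = -33; T(2) = -2*(-48) - 3*(-33) = 195; iterating: T(2)=195, T(3)=-246, T(4)=-93, T(5)=924, T(6)=-1569, T(7)=366, T(8)=3975, T(9)=-9048, T(10)=6171, T(11)=14802, T(12)=-48117; answer -48117

-48117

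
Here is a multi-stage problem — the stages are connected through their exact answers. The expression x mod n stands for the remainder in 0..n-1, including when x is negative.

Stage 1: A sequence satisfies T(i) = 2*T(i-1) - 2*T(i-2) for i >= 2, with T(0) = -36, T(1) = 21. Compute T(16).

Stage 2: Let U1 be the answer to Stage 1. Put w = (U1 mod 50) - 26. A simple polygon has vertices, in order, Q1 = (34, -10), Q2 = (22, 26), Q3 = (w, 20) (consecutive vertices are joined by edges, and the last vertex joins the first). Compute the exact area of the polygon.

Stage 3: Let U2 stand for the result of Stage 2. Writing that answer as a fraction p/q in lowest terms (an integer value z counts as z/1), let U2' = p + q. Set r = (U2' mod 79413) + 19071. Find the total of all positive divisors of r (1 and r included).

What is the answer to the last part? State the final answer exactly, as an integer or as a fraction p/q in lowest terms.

50274

Stage 1: T(2) = 2*(21) - 2*(-36) = 114; iterating: T(2)=114, T(3)=186, T(4)=144, T(5)=-84, T(6)=-456, T(7)=-744, T(8)=-576, T(9)=336, T(10)=1824, T(11)=2976, T(12)=2304, T(13)=-1344, T(14)=-7296, T(15)=-11904, T(16)=-9216; answer -9216
Stage 2: U1 = -9216; w = 8; cross terms: (34*26 - 22*-10)=1104, (22*20 - 8*26)=232, (8*-10 - 34*20)=-760; twice the area = |576| = 576; area = 288; answer 288
Stage 3: U2 = 288; threaded value p + q = 289; r = 19360; 19360 = 2^5 * 5 * 11^2; sigma = (1 + 2 + 4 + 8 + 16 + 32) * (1 + 5) * (1 + 11 + 121) = 63 * 6 * 133 = 50274; answer 50274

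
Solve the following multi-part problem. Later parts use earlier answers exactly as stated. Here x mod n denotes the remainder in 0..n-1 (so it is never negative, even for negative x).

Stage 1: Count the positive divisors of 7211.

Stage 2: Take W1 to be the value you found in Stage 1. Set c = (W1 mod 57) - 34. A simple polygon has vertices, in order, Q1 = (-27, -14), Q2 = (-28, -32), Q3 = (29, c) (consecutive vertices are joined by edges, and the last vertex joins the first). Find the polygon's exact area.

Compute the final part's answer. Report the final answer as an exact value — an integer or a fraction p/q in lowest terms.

Stage 1: 7211 is prime, so its only divisors are 1 and 7211; count = 2; answer 2
Stage 2: W1 = 2; c = -32; cross terms: (-27*-32 - -28*-14)=472, (-28*-32 - 29*-32)=1824, (29*-14 - -27*-32)=-1270; twice the area = |1026| = 1026; area = 513; answer 513

513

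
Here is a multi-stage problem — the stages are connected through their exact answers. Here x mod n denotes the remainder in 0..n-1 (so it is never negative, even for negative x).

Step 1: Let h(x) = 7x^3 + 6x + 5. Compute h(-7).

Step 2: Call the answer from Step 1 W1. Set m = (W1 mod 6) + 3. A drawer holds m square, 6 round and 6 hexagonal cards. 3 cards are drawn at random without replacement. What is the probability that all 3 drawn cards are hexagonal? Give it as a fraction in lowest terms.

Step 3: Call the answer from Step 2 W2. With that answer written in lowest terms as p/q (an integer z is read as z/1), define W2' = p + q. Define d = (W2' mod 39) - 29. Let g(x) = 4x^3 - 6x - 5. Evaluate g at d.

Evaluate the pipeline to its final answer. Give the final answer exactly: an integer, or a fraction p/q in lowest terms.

Step 1: 7*(-7)^3 + 6*(-7)^1 + 5 = (-2401) + (-42) + (5) = -2438; answer -2438
Step 2: W1 = -2438; m = 7; total draws C(19,3) = 969; favorable C(6,3) = 20; P = 20/969; answer 20/969
Step 3: W2 = 20/969; threaded value p + q = 989; d = -15; 4*(-15)^3 - 6*(-15)^1 - 5 = (-13500) + (90) + (-5) = -13415; answer -13415

-13415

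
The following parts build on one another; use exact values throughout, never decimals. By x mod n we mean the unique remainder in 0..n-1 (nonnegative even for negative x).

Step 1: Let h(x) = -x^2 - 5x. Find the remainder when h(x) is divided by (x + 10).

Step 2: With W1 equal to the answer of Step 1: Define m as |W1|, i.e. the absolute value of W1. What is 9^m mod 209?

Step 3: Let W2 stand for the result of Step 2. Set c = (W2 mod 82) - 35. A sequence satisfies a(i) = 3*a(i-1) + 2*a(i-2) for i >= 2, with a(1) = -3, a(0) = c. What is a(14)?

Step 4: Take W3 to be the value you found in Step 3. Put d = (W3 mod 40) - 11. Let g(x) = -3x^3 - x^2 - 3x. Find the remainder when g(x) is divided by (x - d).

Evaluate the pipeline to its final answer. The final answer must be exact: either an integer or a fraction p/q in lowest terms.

-24460

Step 1: remainder = value at the root: -1*(-10)^2 - 5*(-10)^1 = (-100) + (50) = -50; answer -50
Step 2: W1 = -50; m = 50; squarings mod 209: 9^1=9, 9^2=81, 9^4=82, 9^8=36, 9^16=42, 9^32=92; 9^50 = 9^2 * 9^16 * 9^32 = 111 (mod 209); answer 111
Step 3: W2 = 111; c = -6; a(2) = 3*(-3) + 2*(-6) = -21; iterating: a(2)=-21, a(3)=-69, a(4)=-249, a(5)=-885, a(6)=-3153, a(7)=-11229, a(8)=-39993, a(9)=-142437, a(10)=-507297, a(11)=-1806765, a(12)=-6434889, a(13)=-22918197, a(14)=-81624369; answer -81624369
Step 4: W3 = -81624369; d = 20; remainder = value at the root: -3*(20)^3 - 1*(20)^2 - 3*(20)^1 = (-24000) + (-400) + (-60) = -24460; answer -24460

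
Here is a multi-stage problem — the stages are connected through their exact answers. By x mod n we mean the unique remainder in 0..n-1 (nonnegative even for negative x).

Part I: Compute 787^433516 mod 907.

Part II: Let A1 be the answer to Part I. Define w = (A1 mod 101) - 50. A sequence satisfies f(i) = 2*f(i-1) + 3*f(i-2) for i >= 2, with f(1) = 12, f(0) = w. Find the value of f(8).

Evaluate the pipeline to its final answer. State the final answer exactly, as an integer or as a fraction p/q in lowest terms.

86961

Part I: squarings mod 907: 787^1=787, 787^2=795, 787^4=753, 787^8=134, 787^16=723, 787^32=297, 787^64=230, 787^128=294, 787^256=271, 787^512=881, 787^1024=676, 787^2048=755, 787^4096=429, 787^8192=827, 787^16384=51, 787^32768=787, 787^65536=795, 787^131072=753, 787^262144=134; 787^433516 = 787^4 * 787^8 * 787^32 * 787^64 * 787^256 * 787^1024 * 787^2048 * 787^4096 * 787^32768 * 787^131072 * 787^262144 = 899 (mod 907); answer 899
Part II: A1 = 899; w = 41; f(2) = 2*(12) + 3*(41) = 147; iterating: f(2)=147, f(3)=330, f(4)=1101, f(5)=3192, f(6)=9687, f(7)=28950, f(8)=86961; answer 86961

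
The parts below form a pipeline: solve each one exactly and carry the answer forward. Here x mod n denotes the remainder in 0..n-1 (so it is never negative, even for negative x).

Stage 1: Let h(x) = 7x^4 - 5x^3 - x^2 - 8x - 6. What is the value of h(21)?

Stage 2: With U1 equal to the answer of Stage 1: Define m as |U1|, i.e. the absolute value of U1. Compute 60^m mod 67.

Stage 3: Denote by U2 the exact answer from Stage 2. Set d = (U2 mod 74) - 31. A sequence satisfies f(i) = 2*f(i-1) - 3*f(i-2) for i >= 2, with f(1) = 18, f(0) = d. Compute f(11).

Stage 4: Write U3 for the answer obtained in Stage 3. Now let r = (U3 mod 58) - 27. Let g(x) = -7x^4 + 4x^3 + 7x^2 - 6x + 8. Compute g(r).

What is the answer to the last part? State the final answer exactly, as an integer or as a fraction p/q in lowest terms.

-2792342

Stage 1: 7*(21)^4 - 5*(21)^3 - 1*(21)^2 - 8*(21)^1 - 6 = (1361367) + (-46305) + (-441) + (-168) + (-6) = 1314447; answer 1314447
Stage 2: U1 = 1314447; m = 1314447; squarings mod 67: 60^1=60, 60^2=49, 60^4=56, 60^8=54, 60^16=35, 60^32=19, 60^64=26, 60^128=6, 60^256=36, 60^512=23, 60^1024=60, 60^2048=49, 60^4096=56, 60^8192=54, 60^16384=35, 60^32768=19, 60^65536=26, 60^131072=6, 60^262144=36, 60^524288=23, 60^1048576=60; 60^1314447 = 60^1 * 60^2 * 60^4 * 60^8 * 60^128 * 60^512 * 60^1024 * 60^2048 * 60^262144 * 60^1048576 = 14 (mod 67); answer 14
Stage 3: U2 = 14; d = -17; f(2) = 2*(18) - 3*(-17) = 87; iterating: f(2)=87, f(3)=120, f(4)=-21, f(5)=-402, f(6)=-741, f(7)=-276, f(8)=1671, f(9)=4170, f(10)=3327, f(11)=-5856; answer -5856
Stage 4: U3 = -5856; r = -25; -7*(-25)^4 + 4*(-25)^3 + 7*(-25)^2 - 6*(-25)^1 + 8 = (-2734375) + (-62500) + (4375) + (150) + (8) = -2792342; answer -2792342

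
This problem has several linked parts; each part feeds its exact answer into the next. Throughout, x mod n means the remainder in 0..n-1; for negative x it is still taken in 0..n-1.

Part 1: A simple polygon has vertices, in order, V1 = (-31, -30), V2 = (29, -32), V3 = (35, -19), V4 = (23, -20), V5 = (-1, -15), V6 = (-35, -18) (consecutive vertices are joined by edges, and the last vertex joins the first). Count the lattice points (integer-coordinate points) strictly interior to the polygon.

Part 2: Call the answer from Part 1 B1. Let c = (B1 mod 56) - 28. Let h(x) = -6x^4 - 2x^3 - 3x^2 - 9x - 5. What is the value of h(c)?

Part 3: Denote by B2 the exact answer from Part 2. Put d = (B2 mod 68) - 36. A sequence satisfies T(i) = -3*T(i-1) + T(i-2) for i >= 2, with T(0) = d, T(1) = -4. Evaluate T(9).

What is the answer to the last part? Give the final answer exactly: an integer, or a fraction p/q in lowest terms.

Part 1: cross terms: (-31*-32 - 29*-30)=1862, (29*-19 - 35*-32)=569, (35*-20 - 23*-19)=-263, (23*-15 - -1*-20)=-365, (-1*-18 - -35*-15)=-507, (-35*-30 - -31*-18)=492; twice the area = |1788| = 1788; area = 894; boundary points = 2 + 1 + 1 + 1 + 1 + 4 = 10; strictly interior points = area - boundary/2 + 1 = 890; answer 890
Part 2: B1 = 890; c = 22; -6*(22)^4 - 2*(22)^3 - 3*(22)^2 - 9*(22)^1 - 5 = (-1405536) + (-21296) + (-1452) + (-198) + (-5) = -1428487; answer -1428487
Part 3: B2 = -1428487; d = 21; T(2) = -3*(-4) + 1*(21) = 33; iterating: T(2)=33, T(3)=-103, T(4)=342, T(5)=-1129, T(6)=3729, T(7)=-12316, T(8)=40677, T(9)=-134347; answer -134347

-134347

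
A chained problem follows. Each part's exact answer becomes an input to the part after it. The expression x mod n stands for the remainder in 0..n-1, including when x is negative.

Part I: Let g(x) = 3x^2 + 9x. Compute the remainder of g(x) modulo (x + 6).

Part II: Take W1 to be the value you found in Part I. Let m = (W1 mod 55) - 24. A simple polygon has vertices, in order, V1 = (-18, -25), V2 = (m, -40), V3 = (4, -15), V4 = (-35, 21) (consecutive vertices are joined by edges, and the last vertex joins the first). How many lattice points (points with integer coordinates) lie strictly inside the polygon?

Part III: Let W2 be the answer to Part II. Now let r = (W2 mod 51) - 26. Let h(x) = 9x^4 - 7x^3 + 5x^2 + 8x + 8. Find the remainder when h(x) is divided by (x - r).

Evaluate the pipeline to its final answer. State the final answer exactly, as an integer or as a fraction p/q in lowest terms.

Part I: remainder = value at the root: 3*(-6)^2 + 9*(-6)^1 = (108) + (-54) = 54; answer 54
Part II: W1 = 54; m = 30; cross terms: (-18*-40 - 30*-25)=1470, (30*-15 - 4*-40)=-290, (4*21 - -35*-15)=-441, (-35*-25 - -18*21)=1253; twice the area = |1992| = 1992; area = 996; boundary points = 3 + 1 + 3 + 1 = 8; strictly interior points = area - boundary/2 + 1 = 993; answer 993
Part III: W2 = 993; r = -2; remainder = value at the root: 9*(-2)^4 - 7*(-2)^3 + 5*(-2)^2 + 8*(-2)^1 + 8 = (144) + (56) + (20) + (-16) + (8) = 212; answer 212

212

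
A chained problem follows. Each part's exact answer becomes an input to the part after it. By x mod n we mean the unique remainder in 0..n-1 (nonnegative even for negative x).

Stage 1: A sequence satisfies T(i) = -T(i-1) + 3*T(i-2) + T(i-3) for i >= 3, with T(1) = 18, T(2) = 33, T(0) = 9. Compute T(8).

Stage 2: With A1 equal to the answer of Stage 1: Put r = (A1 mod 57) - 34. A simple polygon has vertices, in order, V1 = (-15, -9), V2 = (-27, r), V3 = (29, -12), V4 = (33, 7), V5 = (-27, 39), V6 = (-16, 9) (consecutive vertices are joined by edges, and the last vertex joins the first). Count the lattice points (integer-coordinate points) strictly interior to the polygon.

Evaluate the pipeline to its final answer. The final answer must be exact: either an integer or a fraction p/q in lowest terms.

2017

Stage 1: T(3) = -1*(33) + 3*(18) + 1*(9) = 30; iterating: T(3)=30, T(4)=87, T(5)=36, T(6)=255, T(7)=-60, T(8)=861; answer 861
Stage 2: A1 = 861; r = -28; cross terms: (-15*-28 - -27*-9)=177, (-27*-12 - 29*-28)=1136, (29*7 - 33*-12)=599, (33*39 - -27*7)=1476, (-27*9 - -16*39)=381, (-16*-9 - -15*9)=279; twice the area = |4048| = 4048; area = 2024; boundary points = 1 + 8 + 1 + 4 + 1 + 1 = 16; strictly interior points = area - boundary/2 + 1 = 2017; answer 2017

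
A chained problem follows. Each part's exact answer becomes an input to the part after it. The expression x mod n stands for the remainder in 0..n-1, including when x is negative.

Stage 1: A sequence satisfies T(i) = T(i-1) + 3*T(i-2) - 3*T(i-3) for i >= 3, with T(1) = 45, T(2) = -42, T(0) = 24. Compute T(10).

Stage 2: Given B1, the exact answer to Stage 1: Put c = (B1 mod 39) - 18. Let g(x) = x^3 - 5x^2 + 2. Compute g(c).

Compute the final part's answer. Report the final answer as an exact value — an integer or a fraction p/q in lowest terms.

Stage 1: T(3) = 1*(-42) + 3*(45) - 3*(24) = 21; iterating: T(3)=21, T(4)=-240, T(5)=-51, T(6)=-834, T(7)=-267, T(8)=-2616, T(9)=-915, T(10)=-7962; answer -7962
Stage 2: B1 = -7962; c = 15; 1*(15)^3 - 5*(15)^2 + 2 = (3375) + (-1125) + (2) = 2252; answer 2252

2252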